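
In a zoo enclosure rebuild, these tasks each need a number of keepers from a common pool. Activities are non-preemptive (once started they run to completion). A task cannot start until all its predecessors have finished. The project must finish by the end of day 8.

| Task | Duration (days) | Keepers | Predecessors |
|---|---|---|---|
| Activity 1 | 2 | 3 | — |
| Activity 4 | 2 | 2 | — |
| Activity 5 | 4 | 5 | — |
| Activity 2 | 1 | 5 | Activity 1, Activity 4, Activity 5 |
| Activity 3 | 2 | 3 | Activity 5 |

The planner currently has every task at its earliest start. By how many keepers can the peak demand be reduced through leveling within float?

3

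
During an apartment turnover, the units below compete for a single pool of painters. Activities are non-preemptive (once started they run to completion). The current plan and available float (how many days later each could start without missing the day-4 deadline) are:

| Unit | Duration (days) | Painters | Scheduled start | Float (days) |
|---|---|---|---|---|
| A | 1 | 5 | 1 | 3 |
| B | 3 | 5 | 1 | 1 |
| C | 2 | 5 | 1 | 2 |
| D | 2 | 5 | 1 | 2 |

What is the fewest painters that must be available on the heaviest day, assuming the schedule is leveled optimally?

10

Early-start (A@1, B@1, C@1, D@1) gives peak 20: d1:20  d2:15  d3:5  d4:0.
Shift B→2, D→3.
Schedule A@1, B@2, C@1, D@3: d1:10  d2:10  d3:10  d4:10 — peak 10.
Total painter-days = 40 over 4 days ⇒ peak ≥ ⌈40/4⌉ = 10, so 10 is optimal.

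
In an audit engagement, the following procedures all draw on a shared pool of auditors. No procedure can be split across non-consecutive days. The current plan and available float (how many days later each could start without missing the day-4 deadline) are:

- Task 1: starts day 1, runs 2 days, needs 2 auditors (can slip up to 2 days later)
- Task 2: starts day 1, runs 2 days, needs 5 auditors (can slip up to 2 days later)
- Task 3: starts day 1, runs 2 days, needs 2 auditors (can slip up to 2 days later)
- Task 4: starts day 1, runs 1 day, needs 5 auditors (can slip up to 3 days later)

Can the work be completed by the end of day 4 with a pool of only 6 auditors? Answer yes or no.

no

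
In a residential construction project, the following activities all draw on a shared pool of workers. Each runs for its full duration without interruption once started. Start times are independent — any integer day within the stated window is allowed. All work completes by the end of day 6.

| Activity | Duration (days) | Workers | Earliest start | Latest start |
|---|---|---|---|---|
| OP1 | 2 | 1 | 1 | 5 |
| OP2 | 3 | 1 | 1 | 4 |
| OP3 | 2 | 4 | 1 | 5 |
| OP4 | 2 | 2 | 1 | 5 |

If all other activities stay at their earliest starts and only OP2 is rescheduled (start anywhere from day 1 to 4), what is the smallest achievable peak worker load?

7

OP2@1: d1:8  d2:8  d3:1  d4:0  d5:0  d6:0 → peak 8
OP2@2: d1:7  d2:8  d3:1  d4:1  d5:0  d6:0 → peak 8
OP2@3: d1:7  d2:7  d3:1  d4:1  d5:1  d6:0 → peak 7
OP2@4: d1:7  d2:7  d3:0  d4:1  d5:1  d6:1 → peak 7
Best is OP2@3, peak 7.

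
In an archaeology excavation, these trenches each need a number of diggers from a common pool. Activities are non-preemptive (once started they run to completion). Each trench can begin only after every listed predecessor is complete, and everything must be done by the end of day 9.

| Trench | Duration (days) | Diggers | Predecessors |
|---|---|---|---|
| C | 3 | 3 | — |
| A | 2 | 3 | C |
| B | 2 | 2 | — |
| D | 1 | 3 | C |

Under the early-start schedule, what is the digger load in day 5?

3

At early start, day 5 has: A.
Demand: 3 = 3.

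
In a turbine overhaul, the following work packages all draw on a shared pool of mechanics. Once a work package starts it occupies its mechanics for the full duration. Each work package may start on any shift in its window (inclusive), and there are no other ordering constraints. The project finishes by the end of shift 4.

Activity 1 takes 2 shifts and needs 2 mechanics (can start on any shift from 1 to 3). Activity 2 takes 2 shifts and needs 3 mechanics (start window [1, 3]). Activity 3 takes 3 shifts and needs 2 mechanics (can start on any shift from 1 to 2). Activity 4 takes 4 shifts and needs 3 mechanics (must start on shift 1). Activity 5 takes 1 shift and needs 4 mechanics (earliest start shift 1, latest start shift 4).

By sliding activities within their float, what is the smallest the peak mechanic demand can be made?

Early-start (Activity 1@1, Activity 2@1, Activity 3@1, Activity 4@1, Activity 5@1) gives peak 14: s1:14  s2:10  s3:5  s4:3.
Shift Activity 2→3, Activity 3→2.
Schedule Activity 1@1, Activity 2@3, Activity 3@2, Activity 4@1, Activity 5@1: s1:9  s2:7  s3:8  s4:8 — peak 9.

9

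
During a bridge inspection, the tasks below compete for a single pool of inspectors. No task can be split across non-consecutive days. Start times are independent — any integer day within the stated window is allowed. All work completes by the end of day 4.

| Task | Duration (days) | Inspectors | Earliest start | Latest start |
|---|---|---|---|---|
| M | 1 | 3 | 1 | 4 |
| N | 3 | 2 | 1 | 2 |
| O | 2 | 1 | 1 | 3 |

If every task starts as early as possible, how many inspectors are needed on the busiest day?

6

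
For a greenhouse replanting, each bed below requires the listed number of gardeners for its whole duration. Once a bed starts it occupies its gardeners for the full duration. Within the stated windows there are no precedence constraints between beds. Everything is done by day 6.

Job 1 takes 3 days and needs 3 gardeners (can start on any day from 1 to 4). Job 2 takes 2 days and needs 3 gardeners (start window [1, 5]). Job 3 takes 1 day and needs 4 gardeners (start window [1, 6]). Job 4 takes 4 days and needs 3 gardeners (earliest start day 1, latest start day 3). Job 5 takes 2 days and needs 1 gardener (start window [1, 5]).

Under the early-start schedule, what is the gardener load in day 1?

At early start, day 1 has: Job 1, Job 2, Job 3, Job 4, Job 5.
Demand: 3 + 3 + 4 + 3 + 1 = 14.

14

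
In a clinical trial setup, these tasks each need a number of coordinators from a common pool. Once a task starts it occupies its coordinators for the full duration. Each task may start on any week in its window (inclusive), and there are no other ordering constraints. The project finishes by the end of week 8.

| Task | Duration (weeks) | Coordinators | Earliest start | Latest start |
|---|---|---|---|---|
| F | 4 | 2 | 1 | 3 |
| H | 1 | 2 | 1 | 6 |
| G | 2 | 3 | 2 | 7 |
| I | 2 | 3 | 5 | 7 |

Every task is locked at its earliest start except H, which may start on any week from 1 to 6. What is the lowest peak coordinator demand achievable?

5

H@1: w1:4  w2:5  w3:5  w4:2  w5:3  w6:3  w7:0  w8:0 → peak 5
H@2: w1:2  w2:7  w3:5  w4:2  w5:3  w6:3  w7:0  w8:0 → peak 7
H@3: w1:2  w2:5  w3:7  w4:2  w5:3  w6:3  w7:0  w8:0 → peak 7
H@4: w1:2  w2:5  w3:5  w4:4  w5:3  w6:3  w7:0  w8:0 → peak 5
H@5: w1:2  w2:5  w3:5  w4:2  w5:5  w6:3  w7:0  w8:0 → peak 5
H@6: w1:2  w2:5  w3:5  w4:2  w5:3  w6:5  w7:0  w8:0 → peak 5
Best is H@1, peak 5.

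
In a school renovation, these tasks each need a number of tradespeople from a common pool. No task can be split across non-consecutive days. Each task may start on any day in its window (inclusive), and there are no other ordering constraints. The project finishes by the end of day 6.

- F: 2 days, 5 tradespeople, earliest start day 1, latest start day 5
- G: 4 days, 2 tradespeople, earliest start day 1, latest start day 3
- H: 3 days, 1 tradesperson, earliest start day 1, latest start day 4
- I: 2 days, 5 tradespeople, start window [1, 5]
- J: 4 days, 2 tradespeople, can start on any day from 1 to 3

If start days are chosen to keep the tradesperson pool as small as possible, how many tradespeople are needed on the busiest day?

8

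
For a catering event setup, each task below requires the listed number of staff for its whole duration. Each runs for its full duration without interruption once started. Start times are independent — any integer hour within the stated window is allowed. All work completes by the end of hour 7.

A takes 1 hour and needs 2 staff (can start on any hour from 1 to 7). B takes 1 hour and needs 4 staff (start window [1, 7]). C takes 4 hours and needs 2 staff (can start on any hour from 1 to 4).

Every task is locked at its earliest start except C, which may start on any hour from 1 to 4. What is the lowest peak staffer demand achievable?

6

C@1: h1:8  h2:2  h3:2  h4:2  h5:0  h6:0  h7:0 → peak 8
C@2: h1:6  h2:2  h3:2  h4:2  h5:2  h6:0  h7:0 → peak 6
C@3: h1:6  h2:0  h3:2  h4:2  h5:2  h6:2  h7:0 → peak 6
C@4: h1:6  h2:0  h3:0  h4:2  h5:2  h6:2  h7:2 → peak 6
Best is C@2, peak 6.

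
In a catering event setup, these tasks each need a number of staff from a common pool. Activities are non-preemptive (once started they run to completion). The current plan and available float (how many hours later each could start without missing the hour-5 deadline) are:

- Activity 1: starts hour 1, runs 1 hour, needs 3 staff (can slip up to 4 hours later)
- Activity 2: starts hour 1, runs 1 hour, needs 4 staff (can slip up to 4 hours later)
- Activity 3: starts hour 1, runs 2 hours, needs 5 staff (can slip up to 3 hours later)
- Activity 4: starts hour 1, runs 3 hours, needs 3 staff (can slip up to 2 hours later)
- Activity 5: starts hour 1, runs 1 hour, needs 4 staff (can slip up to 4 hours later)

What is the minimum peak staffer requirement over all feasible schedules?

Early-start (Activity 1@1, Activity 2@1, Activity 3@1, Activity 4@1, Activity 5@1) gives peak 19: h1:19  h2:8  h3:3  h4:0  h5:0.
Shift Activity 2→2, Activity 3→4, Activity 5→3.
Schedule Activity 1@1, Activity 2@2, Activity 3@4, Activity 4@1, Activity 5@3: h1:6  h2:7  h3:7  h4:5  h5:5 — peak 7.

7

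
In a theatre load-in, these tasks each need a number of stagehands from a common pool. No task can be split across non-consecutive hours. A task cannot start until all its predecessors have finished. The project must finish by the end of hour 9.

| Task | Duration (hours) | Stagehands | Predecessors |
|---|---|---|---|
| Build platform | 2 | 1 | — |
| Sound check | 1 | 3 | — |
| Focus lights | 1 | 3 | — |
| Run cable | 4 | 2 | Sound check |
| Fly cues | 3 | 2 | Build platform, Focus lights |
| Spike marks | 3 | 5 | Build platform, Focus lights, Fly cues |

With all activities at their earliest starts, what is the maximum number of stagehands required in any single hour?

Early-start schedule: Build platform@1, Sound check@1, Focus lights@1, Run cable@2, Fly cues@3, Spike marks@6.
Load per hour: hour 1: 7, hour 2: 3, hour 3: 4, hour 4: 4, hour 5: 4, hour 6: 5, hour 7: 5, hour 8: 5, hour 9: 0.
Peak is 7.

7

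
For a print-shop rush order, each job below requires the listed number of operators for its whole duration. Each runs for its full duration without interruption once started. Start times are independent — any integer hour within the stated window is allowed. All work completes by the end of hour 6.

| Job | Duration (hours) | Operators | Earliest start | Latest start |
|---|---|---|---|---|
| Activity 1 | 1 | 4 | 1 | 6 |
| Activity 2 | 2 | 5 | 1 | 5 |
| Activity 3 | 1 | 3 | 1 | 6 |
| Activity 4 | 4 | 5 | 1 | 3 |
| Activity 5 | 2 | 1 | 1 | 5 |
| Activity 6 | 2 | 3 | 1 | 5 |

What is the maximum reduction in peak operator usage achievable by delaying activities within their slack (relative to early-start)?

12

Early-start peak: h1:21  h2:14  h3:5  h4:5  h5:0  h6:0 ⇒ 21.
Leveled (Activity 1@1, Activity 2@1, Activity 3@2, Activity 4@3, Activity 5@2, Activity 6@3): h1:9  h2:9  h3:9  h4:8  h5:5  h6:5 ⇒ 9.
Reduction 21 − 9 = 12.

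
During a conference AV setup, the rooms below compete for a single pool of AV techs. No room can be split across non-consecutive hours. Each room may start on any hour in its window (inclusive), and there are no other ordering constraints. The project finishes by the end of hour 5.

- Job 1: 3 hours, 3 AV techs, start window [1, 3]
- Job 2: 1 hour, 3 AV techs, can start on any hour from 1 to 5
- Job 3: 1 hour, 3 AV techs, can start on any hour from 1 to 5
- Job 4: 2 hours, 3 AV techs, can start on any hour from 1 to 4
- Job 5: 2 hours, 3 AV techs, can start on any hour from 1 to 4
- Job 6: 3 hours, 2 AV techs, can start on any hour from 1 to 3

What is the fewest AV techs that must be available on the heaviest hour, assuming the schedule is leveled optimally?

8

Early-start (Job 1@1, Job 2@1, Job 3@1, Job 4@1, Job 5@1, Job 6@1) gives peak 17: h1:17  h2:11  h3:5  h4:0  h5:0.
Shift Job 3→2, Job 4→3, Job 5→4.
Schedule Job 1@1, Job 2@1, Job 3@2, Job 4@3, Job 5@4, Job 6@1: h1:8  h2:8  h3:8  h4:6  h5:3 — peak 8.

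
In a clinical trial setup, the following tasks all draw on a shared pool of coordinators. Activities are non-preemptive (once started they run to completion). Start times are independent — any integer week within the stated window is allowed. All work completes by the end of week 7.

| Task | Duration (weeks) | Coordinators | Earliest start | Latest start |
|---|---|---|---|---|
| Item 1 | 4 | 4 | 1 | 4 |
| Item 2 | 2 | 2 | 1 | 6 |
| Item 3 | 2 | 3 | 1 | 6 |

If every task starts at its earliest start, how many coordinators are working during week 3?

At early start, week 3 has: Item 1.
Demand: 4 = 4.

4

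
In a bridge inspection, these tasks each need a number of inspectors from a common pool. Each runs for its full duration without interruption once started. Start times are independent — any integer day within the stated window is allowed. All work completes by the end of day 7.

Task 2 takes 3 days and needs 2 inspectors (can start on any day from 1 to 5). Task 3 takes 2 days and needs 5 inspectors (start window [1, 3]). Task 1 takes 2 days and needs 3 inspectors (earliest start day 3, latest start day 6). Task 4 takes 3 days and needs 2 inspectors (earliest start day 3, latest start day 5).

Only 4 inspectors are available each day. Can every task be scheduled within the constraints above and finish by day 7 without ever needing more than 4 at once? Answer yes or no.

The minimum achievable peak is 5; 4 < 5, so no feasible schedule stays within the cap.

no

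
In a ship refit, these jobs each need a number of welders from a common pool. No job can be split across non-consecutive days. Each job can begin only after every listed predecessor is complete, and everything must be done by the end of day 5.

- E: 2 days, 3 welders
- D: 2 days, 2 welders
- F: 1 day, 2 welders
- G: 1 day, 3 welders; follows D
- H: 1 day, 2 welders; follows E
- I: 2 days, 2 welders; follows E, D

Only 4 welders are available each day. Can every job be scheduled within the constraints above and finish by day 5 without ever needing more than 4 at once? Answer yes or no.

Total welder-days = 21; over 5 days the average is 21/5 > 4, so some day must exceed 4.

no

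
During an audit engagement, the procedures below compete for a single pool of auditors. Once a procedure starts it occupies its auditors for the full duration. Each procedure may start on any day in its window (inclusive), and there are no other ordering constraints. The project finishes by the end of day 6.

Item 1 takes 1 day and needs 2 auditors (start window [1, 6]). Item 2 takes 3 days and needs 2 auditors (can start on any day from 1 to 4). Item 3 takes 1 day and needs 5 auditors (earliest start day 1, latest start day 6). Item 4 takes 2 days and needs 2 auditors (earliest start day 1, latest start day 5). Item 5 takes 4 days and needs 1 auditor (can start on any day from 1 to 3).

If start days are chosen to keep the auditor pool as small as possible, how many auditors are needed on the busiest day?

5

Early-start (Item 1@1, Item 2@1, Item 3@1, Item 4@1, Item 5@1) gives peak 12: d1:12  d2:5  d3:3  d4:1  d5:0  d6:0.
Shift Item 3→5, Item 4→2.
Schedule Item 1@1, Item 2@1, Item 3@5, Item 4@2, Item 5@1: d1:5  d2:5  d3:5  d4:1  d5:5  d6:0 — peak 5.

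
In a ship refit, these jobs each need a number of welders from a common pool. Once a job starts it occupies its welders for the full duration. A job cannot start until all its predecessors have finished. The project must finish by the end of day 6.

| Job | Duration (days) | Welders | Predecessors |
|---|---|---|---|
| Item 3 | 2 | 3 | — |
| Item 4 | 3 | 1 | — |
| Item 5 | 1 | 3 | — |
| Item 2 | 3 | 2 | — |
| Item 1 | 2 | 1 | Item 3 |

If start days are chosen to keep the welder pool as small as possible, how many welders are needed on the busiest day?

4

Early-start (Item 3@1, Item 4@1, Item 5@1, Item 2@1, Item 1@3) gives peak 9: d1:9  d2:6  d3:4  d4:1  d5:0  d6:0.
Shift Item 5→3, Item 2→4, Item 1→4.
Schedule Item 3@1, Item 4@1, Item 5@3, Item 2@4, Item 1@4: d1:4  d2:4  d3:4  d4:3  d5:3  d6:2 — peak 4.
Total welder-days = 20 over 6 days ⇒ peak ≥ ⌈20/6⌉ = 4, so 4 is optimal.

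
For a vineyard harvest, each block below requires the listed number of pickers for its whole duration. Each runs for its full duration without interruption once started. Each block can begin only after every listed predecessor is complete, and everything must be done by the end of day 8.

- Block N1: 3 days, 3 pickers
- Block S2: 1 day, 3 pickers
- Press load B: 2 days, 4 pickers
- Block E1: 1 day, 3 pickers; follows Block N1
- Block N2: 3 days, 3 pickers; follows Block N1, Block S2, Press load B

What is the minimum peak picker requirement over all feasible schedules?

6

Early-start (Block N1@1, Block S2@1, Press load B@1, Block E1@4, Block N2@4) gives peak 10: d1:10  d2:7  d3:3  d4:6  d5:3  d6:3  d7:0  d8:0.
Shift Press load B→4, Block E1→6, Block N2→6.
Schedule Block N1@1, Block S2@1, Press load B@4, Block E1@6, Block N2@6: d1:6  d2:3  d3:3  d4:4  d5:4  d6:6  d7:3  d8:3 — peak 6.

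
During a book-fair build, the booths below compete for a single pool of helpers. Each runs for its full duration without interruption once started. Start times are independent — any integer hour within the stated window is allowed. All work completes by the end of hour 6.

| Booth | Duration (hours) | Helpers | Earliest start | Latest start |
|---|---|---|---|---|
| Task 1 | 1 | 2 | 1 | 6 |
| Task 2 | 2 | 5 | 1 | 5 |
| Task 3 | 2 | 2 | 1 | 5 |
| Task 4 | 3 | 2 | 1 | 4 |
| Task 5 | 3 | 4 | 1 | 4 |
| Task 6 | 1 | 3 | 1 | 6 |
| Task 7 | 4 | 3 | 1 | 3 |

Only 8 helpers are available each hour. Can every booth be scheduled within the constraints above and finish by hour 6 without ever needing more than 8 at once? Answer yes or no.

no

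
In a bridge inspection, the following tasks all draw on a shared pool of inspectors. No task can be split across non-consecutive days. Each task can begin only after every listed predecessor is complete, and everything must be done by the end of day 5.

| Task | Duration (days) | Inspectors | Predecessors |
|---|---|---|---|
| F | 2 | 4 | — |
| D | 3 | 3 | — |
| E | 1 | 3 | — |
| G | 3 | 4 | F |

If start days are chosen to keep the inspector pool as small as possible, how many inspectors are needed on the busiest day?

Early-start (F@1, D@1, E@1, G@3) gives peak 10: d1:10  d2:7  d3:7  d4:4  d5:4.
Shift E→4.
Schedule F@1, D@1, E@4, G@3: d1:7  d2:7  d3:7  d4:7  d5:4 — peak 7.
Total inspector-days = 32 over 5 days ⇒ peak ≥ ⌈32/5⌉ = 7, so 7 is optimal.

7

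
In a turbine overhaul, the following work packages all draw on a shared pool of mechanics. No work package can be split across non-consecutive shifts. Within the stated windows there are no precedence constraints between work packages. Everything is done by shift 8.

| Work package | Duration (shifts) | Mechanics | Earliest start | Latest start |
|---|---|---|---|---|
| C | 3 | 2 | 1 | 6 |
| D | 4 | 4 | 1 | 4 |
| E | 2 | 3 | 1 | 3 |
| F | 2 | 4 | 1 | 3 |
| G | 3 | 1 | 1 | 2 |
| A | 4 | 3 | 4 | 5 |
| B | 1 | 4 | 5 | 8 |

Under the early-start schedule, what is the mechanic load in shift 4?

7

At early start, shift 4 has: D, A.
Demand: 4 + 3 = 7.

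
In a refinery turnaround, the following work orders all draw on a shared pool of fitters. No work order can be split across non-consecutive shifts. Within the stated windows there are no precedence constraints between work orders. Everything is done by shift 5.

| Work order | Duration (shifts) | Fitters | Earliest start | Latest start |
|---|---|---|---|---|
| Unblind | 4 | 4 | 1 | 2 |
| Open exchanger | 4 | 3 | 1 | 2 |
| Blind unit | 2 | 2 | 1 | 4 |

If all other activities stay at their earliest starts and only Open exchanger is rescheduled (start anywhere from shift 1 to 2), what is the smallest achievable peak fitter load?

9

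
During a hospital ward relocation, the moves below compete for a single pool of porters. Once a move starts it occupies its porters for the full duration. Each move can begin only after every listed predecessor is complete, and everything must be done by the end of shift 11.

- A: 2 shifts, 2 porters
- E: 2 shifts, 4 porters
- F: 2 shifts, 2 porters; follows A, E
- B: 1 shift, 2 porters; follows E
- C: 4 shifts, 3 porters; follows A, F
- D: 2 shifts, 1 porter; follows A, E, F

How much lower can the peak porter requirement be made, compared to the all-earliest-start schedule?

Early-start peak: s1:6  s2:6  s3:4  s4:2  s5:4  s6:4  s7:3  s8:3  s9:0  s10:0  s11:0 ⇒ 6.
Leveled (A@1, E@3, F@5, B@5, C@7, D@7): s1:2  s2:2  s3:4  s4:4  s5:4  s6:2  s7:4  s8:4  s9:3  s10:3  s11:0 ⇒ 4.
Reduction 6 − 4 = 2.

2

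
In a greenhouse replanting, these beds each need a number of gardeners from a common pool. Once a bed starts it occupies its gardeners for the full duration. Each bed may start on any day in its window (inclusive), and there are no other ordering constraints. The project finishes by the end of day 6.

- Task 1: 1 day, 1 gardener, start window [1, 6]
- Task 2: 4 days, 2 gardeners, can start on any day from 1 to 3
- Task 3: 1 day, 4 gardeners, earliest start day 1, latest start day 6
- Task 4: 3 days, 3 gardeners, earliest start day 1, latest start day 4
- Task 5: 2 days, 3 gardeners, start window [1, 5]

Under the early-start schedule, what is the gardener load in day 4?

2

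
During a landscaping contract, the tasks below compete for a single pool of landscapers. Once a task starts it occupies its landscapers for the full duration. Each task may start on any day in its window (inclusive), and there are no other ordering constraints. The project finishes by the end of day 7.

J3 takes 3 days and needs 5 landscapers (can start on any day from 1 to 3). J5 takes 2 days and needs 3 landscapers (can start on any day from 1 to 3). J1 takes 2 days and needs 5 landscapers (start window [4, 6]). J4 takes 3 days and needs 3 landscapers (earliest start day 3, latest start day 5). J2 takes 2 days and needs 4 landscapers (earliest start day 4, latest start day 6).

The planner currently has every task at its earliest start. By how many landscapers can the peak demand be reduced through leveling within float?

Early-start peak: d1:8  d2:8  d3:8  d4:12  d5:12  d6:0  d7:0 ⇒ 12.
Leveled (J3@1, J5@1, J1@4, J4@3, J2@6): d1:8  d2:8  d3:8  d4:8  d5:8  d6:4  d7:4 ⇒ 8.
Reduction 12 − 8 = 4.

4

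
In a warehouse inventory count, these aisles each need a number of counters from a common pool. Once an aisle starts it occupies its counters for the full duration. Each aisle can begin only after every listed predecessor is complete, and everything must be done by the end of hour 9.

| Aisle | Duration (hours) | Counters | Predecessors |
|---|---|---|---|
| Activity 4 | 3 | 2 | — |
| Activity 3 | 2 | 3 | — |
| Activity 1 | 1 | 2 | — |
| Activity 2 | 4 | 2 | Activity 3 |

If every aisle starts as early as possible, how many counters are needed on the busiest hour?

7

Early-start schedule: Activity 4@1, Activity 3@1, Activity 1@1, Activity 2@3.
Load per hour: hour 1: 7, hour 2: 5, hour 3: 4, hour 4: 2, hour 5: 2, hour 6: 2, hour 7: 0, hour 8: 0, hour 9: 0.
Peak is 7.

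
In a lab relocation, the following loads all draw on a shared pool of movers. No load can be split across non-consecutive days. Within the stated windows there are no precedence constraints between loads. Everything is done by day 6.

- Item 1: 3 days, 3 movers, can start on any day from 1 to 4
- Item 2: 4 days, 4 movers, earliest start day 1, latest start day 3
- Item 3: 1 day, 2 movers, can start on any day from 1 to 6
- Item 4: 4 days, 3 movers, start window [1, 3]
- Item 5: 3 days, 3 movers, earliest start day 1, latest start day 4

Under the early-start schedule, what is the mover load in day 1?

At early start, day 1 has: Item 1, Item 2, Item 3, Item 4, Item 5.
Demand: 3 + 4 + 2 + 3 + 3 = 15.

15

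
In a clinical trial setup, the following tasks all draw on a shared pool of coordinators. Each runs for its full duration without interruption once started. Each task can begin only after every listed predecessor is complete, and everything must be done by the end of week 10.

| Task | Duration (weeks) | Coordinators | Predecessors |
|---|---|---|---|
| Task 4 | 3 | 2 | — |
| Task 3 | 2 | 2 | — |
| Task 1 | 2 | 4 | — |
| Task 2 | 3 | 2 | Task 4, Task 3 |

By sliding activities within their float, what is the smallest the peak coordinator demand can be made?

4

Early-start (Task 4@1, Task 3@1, Task 1@1, Task 2@4) gives peak 8: w1:8  w2:8  w3:2  w4:2  w5:2  w6:2  w7:0  w8:0  w9:0  w10:0.
Shift Task 1→4, Task 2→6.
Schedule Task 4@1, Task 3@1, Task 1@4, Task 2@6: w1:4  w2:4  w3:2  w4:4  w5:4  w6:2  w7:2  w8:2  w9:0  w10:0 — peak 4.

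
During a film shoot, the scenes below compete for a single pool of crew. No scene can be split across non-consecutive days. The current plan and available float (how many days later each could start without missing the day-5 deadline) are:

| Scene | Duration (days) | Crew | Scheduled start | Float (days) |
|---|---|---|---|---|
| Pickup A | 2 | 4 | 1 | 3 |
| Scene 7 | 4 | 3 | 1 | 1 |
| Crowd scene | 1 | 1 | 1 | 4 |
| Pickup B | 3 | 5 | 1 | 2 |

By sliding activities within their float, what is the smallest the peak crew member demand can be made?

Early-start (Pickup A@1, Scene 7@1, Crowd scene@1, Pickup B@1) gives peak 13: d1:13  d2:12  d3:8  d4:3  d5:0.
Shift Pickup B→3.
Schedule Pickup A@1, Scene 7@1, Crowd scene@1, Pickup B@3: d1:8  d2:7  d3:8  d4:8  d5:5 — peak 8.
Total crew member-days = 36 over 5 days ⇒ peak ≥ ⌈36/5⌉ = 8, so 8 is optimal.

8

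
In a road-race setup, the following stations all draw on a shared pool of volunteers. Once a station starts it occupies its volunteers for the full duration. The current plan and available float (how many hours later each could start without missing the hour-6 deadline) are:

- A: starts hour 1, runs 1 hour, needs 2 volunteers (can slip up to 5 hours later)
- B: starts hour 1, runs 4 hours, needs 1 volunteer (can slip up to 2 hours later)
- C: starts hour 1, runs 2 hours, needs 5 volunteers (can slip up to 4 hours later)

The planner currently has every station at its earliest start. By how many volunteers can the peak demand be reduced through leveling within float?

3

Early-start peak: h1:8  h2:6  h3:1  h4:1  h5:0  h6:0 ⇒ 8.
Leveled (A@1, B@1, C@5): h1:3  h2:1  h3:1  h4:1  h5:5  h6:5 ⇒ 5.
Reduction 8 − 5 = 3.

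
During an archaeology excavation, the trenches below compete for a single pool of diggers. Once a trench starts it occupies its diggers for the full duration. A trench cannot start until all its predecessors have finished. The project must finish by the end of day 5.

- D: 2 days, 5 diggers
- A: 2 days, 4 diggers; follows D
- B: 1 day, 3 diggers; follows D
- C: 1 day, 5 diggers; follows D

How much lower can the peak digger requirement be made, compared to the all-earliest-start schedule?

Early-start peak: d1:5  d2:5  d3:12  d4:4  d5:0 ⇒ 12.
Leveled (D@1, A@3, B@3, C@5): d1:5  d2:5  d3:7  d4:4  d5:5 ⇒ 7.
Reduction 12 − 7 = 5.

5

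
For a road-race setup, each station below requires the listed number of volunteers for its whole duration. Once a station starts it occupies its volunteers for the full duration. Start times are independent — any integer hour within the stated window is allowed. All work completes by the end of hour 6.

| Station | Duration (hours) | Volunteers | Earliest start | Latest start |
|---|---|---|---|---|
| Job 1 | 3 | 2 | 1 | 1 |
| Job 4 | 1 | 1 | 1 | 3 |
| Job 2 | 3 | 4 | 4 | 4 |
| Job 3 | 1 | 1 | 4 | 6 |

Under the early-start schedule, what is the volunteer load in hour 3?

At early start, hour 3 has: Job 1.
Demand: 2 = 2.

2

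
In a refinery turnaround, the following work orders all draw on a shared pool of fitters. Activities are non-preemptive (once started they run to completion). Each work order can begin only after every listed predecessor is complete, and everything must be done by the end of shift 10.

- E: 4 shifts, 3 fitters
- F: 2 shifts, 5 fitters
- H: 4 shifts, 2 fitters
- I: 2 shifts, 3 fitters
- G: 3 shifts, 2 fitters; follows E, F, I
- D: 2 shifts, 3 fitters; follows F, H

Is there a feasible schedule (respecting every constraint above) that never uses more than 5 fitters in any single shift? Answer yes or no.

no

The minimum achievable peak is 6; 5 < 6, so no feasible schedule stays within the cap.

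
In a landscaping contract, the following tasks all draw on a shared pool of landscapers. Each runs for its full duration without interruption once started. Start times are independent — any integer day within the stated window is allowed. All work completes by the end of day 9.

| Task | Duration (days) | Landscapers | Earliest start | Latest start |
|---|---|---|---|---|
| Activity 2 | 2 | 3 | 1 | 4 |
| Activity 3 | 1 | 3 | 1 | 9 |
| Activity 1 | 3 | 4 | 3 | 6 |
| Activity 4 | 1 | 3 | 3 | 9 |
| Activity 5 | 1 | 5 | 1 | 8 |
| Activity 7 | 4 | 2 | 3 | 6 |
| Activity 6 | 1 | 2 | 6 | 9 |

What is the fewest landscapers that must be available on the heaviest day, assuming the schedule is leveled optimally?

Early-start (Activity 2@1, Activity 3@1, Activity 1@3, Activity 4@3, Activity 5@1, Activity 7@3, Activity 6@6) gives peak 11: d1:11  d2:3  d3:9  d4:6  d5:6  d6:4  d7:0  d8:0  d9:0.
Shift Activity 4→6, Activity 5→7, Activity 6→8.
Schedule Activity 2@1, Activity 3@1, Activity 1@3, Activity 4@6, Activity 5@7, Activity 7@3, Activity 6@8: d1:6  d2:3  d3:6  d4:6  d5:6  d6:5  d7:5  d8:2  d9:0 — peak 6.

6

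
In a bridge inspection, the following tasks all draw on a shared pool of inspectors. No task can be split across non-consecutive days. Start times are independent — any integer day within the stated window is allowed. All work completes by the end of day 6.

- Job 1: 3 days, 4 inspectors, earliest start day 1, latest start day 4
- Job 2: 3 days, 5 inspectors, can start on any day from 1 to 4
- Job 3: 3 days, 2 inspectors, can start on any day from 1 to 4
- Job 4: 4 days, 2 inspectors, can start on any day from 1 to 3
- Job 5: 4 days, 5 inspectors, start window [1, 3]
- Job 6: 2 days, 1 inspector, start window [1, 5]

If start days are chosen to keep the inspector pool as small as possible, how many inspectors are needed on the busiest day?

13

Early-start (Job 1@1, Job 2@1, Job 3@1, Job 4@1, Job 5@1, Job 6@1) gives peak 19: d1:19  d2:19  d3:18  d4:7  d5:0  d6:0.
Shift Job 2→4, Job 6→4.
Schedule Job 1@1, Job 2@4, Job 3@1, Job 4@1, Job 5@1, Job 6@4: d1:13  d2:13  d3:13  d4:13  d5:6  d6:5 — peak 13.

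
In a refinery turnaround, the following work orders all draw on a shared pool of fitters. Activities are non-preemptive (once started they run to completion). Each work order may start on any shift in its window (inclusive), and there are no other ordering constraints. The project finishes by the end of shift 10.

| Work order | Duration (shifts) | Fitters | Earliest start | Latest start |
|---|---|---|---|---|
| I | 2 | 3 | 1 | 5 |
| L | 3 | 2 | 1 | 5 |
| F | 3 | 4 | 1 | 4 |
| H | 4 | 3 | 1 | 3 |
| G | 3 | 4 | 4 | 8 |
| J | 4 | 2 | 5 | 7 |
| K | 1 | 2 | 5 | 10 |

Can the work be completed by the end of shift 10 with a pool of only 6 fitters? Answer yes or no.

no

The minimum achievable peak is 7; 6 < 7, so no feasible schedule stays within the cap.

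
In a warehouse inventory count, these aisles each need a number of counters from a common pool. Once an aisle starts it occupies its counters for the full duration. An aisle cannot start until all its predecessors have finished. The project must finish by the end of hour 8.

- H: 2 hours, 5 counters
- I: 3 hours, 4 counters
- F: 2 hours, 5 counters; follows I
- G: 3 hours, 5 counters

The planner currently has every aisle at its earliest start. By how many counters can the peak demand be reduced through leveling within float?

Early-start peak: h1:14  h2:14  h3:9  h4:5  h5:5  h6:0  h7:0  h8:0 ⇒ 14.
Leveled (H@1, I@1, F@4, G@6): h1:9  h2:9  h3:4  h4:5  h5:5  h6:5  h7:5  h8:5 ⇒ 9.
Reduction 14 − 9 = 5.

5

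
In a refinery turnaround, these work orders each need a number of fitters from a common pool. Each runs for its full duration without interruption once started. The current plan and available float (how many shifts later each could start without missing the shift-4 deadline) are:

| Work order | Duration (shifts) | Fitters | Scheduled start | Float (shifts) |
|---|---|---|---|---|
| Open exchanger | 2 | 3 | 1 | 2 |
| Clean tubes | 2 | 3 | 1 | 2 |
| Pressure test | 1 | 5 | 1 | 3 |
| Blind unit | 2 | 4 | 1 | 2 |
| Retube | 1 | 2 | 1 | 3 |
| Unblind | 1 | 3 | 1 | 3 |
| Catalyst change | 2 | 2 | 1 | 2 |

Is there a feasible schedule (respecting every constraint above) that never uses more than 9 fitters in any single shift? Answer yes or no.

Schedule Open exchanger@1, Clean tubes@1, Pressure test@3, Blind unit@3, Retube@4, Unblind@4, Catalyst change@1: s1:8  s2:8  s3:9  s4:9 — peak 9 ≤ 9.

yes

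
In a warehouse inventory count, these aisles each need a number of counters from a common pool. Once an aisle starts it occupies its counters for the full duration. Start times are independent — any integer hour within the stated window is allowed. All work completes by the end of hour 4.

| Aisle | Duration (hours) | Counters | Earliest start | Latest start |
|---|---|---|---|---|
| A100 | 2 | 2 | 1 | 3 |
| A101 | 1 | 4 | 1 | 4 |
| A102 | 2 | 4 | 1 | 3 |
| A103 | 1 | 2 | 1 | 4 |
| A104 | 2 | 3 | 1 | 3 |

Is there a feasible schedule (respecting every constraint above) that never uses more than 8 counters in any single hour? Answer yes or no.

Schedule A100@1, A101@1, A102@2, A103@4, A104@3: h1:6  h2:6  h3:7  h4:5 — peak 7 ≤ 8.

yes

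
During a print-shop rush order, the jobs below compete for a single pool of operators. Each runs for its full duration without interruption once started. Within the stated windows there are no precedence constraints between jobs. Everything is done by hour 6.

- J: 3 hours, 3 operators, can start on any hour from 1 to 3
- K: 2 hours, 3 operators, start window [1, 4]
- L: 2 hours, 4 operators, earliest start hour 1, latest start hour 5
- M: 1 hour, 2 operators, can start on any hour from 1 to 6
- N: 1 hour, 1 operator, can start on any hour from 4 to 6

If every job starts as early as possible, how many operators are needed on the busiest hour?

12

Early-start schedule: J@1, K@1, L@1, M@1, N@4.
Load per hour: hour 1: 12, hour 2: 10, hour 3: 3, hour 4: 1, hour 5: 0, hour 6: 0.
Peak is 12.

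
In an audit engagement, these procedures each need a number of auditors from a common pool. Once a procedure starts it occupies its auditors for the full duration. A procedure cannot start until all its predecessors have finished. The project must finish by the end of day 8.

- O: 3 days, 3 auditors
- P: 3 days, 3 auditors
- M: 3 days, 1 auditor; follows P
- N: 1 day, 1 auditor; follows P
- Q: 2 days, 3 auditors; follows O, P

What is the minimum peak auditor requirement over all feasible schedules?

4

Early-start (O@1, P@1, M@4, N@4, Q@4) gives peak 6: d1:6  d2:6  d3:6  d4:5  d5:4  d6:1  d7:0  d8:0.
Shift O→4, N→7, Q→7.
Schedule O@4, P@1, M@4, N@7, Q@7: d1:3  d2:3  d3:3  d4:4  d5:4  d6:4  d7:4  d8:3 — peak 4.
Total auditor-days = 28 over 8 days ⇒ peak ≥ ⌈28/8⌉ = 4, so 4 is optimal.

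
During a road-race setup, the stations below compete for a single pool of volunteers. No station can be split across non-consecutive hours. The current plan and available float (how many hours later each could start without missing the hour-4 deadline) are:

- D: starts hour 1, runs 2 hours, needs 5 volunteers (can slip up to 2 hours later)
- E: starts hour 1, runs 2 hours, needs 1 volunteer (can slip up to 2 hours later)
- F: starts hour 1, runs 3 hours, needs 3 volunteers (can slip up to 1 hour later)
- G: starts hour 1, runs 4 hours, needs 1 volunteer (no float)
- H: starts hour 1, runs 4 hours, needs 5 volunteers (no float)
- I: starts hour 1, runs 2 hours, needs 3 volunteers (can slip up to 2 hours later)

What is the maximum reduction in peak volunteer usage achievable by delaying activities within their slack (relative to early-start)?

Early-start peak: h1:18  h2:18  h3:9  h4:6 ⇒ 18.
Leveled (D@1, E@3, F@1, G@1, H@1, I@3): h1:14  h2:14  h3:13  h4:10 ⇒ 14.
Reduction 18 − 14 = 4.

4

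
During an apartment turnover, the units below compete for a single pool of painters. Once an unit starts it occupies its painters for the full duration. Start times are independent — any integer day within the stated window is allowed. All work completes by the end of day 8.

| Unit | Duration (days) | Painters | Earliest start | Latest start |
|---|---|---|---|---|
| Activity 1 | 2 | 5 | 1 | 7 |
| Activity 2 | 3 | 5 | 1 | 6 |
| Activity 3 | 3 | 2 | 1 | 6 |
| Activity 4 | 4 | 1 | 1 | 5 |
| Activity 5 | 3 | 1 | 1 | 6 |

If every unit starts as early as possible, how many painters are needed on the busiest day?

14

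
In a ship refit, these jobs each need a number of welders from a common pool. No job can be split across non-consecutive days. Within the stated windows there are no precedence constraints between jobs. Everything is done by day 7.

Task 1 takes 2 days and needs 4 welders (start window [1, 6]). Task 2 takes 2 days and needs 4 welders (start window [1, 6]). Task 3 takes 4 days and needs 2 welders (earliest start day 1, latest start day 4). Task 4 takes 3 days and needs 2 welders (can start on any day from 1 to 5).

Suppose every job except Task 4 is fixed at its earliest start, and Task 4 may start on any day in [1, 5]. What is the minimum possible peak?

10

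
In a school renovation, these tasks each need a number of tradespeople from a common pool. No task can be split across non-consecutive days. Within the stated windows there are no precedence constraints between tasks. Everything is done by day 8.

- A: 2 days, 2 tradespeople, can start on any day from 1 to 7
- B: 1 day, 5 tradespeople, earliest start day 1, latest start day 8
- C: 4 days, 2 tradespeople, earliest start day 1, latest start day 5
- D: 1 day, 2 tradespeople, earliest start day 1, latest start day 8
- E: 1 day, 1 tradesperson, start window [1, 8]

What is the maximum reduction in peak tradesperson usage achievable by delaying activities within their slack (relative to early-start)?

Early-start peak: d1:12  d2:4  d3:2  d4:2  d5:0  d6:0  d7:0  d8:0 ⇒ 12.
Leveled (A@1, B@3, C@4, D@1, E@1): d1:5  d2:2  d3:5  d4:2  d5:2  d6:2  d7:2  d8:0 ⇒ 5.
Reduction 12 − 5 = 7.

7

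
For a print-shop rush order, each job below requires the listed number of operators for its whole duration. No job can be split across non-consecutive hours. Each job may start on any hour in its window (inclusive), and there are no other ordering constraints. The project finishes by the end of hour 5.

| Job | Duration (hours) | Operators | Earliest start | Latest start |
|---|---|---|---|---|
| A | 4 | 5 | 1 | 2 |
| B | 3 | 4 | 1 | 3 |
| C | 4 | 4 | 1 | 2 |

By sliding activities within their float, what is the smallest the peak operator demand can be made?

13

Schedule A@1, B@1, C@1: h1:13  h2:13  h3:13  h4:9  h5:0 — peak 13.
No arrangement of the 12 feasible schedules does better.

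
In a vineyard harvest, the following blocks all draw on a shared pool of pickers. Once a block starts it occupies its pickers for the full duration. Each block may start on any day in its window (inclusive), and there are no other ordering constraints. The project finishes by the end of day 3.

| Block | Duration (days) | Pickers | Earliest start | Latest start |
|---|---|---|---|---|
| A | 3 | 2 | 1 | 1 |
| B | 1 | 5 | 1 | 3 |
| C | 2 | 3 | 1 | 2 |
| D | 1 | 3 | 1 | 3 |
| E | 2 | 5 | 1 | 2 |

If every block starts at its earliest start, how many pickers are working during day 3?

2

At early start, day 3 has: A.
Demand: 2 = 2.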